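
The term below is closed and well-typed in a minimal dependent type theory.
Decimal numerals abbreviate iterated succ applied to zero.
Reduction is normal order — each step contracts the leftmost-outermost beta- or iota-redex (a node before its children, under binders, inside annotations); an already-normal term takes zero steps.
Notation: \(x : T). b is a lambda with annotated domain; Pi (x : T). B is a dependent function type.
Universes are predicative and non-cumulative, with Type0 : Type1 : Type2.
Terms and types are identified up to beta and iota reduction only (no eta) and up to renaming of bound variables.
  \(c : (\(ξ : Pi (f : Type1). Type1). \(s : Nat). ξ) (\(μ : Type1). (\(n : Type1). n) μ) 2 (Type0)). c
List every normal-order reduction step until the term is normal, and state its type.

normal-order reduction:
  \(c : (\(ξ : Pi (f : Type1). Type1). \(s : Nat). ξ) (\(μ : Type1). (\(n : Type1). n) μ) 2 (Type0)). c
  ~> \(c : (\(ξ : Nat). \(f : Type1). (\(s : Type1). s) f) 2 (Type0)). c
  ~> \(c : (\(ξ : Type1). (\(f : Type1). f) ξ) (Type0)). c
  ~> \(c : (\(ξ : Type1). ξ) (Type0)). c
  ~> \(c : Type0). c
inferred type:
  Pi (c : Type0). Type0


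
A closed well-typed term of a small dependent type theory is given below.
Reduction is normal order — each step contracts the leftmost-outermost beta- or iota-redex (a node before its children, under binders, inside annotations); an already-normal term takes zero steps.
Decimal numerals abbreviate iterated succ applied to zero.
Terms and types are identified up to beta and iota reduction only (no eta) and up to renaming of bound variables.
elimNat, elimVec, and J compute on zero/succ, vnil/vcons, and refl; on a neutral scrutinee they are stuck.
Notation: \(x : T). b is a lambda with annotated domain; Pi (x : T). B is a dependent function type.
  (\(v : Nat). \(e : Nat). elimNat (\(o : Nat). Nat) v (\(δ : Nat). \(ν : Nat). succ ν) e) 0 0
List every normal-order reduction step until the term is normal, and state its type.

normal-order reduction:
  (\(v : Nat). \(e : Nat). elimNat (\(o : Nat). Nat) v (\(δ : Nat). \(ν : Nat). succ ν) e) 0 0
  ~> (\(v : Nat). elimNat (\(e : Nat). Nat) 0 (\(o : Nat). \(δ : Nat). succ δ) v) 0
  ~> elimNat (\(v : Nat). Nat) 0 (\(e : Nat). \(o : Nat). succ o) 0
  ~> 0
inferred type:
  Nat


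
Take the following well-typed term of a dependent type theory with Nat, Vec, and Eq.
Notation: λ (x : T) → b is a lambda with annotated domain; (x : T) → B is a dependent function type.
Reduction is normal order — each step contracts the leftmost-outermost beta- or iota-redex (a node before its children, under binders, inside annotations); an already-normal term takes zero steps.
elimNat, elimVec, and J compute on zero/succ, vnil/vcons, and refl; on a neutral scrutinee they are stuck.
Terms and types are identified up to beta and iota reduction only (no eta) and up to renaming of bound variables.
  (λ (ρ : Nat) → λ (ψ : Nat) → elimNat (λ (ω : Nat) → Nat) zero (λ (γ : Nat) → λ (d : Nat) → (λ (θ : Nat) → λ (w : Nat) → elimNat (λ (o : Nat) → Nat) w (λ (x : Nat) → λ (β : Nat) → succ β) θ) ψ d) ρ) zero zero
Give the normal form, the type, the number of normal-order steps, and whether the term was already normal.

normal form:
  zero
type:
  Nat
steps to reach normal form (normal order): 3
started in normal form: no
first redex: a beta-redex


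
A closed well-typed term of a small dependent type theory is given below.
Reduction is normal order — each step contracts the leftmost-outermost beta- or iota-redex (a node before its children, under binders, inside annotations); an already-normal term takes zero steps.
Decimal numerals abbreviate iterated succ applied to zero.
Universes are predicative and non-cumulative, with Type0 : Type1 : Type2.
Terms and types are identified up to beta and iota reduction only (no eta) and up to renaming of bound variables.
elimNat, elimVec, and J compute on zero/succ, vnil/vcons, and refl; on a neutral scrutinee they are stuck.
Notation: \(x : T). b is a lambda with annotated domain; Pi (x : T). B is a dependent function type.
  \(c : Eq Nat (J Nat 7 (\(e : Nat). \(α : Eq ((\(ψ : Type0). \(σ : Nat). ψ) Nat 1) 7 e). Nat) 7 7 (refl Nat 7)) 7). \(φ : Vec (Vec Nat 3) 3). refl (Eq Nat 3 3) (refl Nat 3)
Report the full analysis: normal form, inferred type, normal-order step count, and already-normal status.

resulting normal form:
  \(c : Eq Nat 7 7). \(e : Vec (Vec Nat 3) 3). refl (Eq Nat 3 3) (refl Nat 3)
the term's type:
  Pi (c : Eq Nat 7 7). Pi (e : Vec (Vec Nat 3) 3). Eq (Eq Nat 3 3) (refl Nat 3) (refl Nat 3)
reduction steps (normal order): 1
started in normal form: no
first contracted redex: a J iota-redex


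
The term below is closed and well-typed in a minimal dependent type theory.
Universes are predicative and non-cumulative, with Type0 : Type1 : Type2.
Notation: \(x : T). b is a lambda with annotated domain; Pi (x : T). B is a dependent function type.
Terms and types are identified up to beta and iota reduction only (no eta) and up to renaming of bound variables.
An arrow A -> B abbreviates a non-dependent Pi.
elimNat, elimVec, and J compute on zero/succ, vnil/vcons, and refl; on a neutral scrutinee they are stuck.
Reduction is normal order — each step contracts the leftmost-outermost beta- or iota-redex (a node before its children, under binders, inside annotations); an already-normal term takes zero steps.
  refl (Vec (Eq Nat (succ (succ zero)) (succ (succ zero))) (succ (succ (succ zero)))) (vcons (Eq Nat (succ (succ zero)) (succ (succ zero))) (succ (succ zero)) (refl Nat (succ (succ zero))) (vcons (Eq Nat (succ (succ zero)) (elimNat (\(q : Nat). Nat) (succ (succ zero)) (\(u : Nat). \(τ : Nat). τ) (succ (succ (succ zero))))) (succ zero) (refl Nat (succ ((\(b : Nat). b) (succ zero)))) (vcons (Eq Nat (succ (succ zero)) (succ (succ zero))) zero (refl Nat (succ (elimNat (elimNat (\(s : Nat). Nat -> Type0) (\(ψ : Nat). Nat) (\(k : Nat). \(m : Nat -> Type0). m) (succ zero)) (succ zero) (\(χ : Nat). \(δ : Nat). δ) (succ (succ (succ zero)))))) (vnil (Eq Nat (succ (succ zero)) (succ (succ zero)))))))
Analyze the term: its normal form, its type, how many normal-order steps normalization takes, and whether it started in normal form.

normal form:
  refl (Vec (Eq Nat (succ (succ zero)) (succ (succ zero))) (succ (succ (succ zero)))) (vcons (Eq Nat (succ (succ zero)) (succ (succ zero))) (succ (succ zero)) (refl Nat (succ (succ zero))) (vcons (Eq Nat (succ (succ zero)) (succ (succ zero))) (succ zero) (refl Nat (succ (succ zero))) (vcons (Eq Nat (succ (succ zero)) (succ (succ zero))) zero (refl Nat (succ (succ zero))) (vnil (Eq Nat (succ (succ zero)) (succ (succ zero)))))))
the term's type:
  Eq (Vec (Eq Nat (succ (succ zero)) (succ (succ zero))) (succ (succ (succ zero)))) (vcons (Eq Nat (succ (succ zero)) (succ (succ zero))) (succ (succ zero)) (refl Nat (succ (succ zero))) (vcons (Eq Nat (succ (succ zero)) (succ (succ zero))) (succ zero) (refl Nat (succ (succ zero))) (vcons (Eq Nat (succ (succ zero)) (succ (succ zero))) zero (refl Nat (succ (succ zero))) (vnil (Eq Nat (succ (succ zero)) (succ (succ zero))))))) (vcons (Eq Nat (succ (succ zero)) (succ (succ zero))) (succ (succ zero)) (refl Nat (succ (succ zero))) (vcons (Eq Nat (succ (succ zero)) (succ (succ zero))) (succ zero) (refl Nat (succ (succ zero))) (vcons (Eq Nat (succ (succ zero)) (succ (succ zero))) zero (refl Nat (succ (succ zero))) (vnil (Eq Nat (succ (succ zero)) (succ (succ zero)))))))
steps to reach normal form (normal order): 21
already normal: no
first contracted redex: an elimNat iota-redex


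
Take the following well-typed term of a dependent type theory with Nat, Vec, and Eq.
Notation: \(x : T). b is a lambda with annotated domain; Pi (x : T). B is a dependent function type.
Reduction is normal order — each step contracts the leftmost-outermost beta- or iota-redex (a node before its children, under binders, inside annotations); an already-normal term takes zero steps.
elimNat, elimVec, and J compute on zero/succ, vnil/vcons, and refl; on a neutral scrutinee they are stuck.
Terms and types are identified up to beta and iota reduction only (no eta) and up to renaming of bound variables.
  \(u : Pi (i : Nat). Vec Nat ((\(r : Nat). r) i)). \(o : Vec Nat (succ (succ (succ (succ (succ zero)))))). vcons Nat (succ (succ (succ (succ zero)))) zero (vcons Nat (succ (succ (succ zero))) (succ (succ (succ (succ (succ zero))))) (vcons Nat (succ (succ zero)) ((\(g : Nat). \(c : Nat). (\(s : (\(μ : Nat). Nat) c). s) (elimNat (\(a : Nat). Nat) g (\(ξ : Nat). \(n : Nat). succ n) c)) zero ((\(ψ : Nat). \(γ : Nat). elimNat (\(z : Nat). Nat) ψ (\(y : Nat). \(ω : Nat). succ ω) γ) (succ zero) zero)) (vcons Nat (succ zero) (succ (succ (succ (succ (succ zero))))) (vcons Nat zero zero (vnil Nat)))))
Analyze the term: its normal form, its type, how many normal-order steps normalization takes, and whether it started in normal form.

resulting normal form:
  \(u : Pi (i : Nat). Vec Nat i). \(r : Vec Nat (succ (succ (succ (succ (succ zero)))))). vcons Nat (succ (succ (succ (succ zero)))) zero (vcons Nat (succ (succ (succ zero))) (succ (succ (succ (succ (succ zero))))) (vcons Nat (succ (succ zero)) (succ zero) (vcons Nat (succ zero) (succ (succ (succ (succ (succ zero))))) (vcons Nat zero zero (vnil Nat)))))
type:
  Pi (u : Pi (i : Nat). Vec Nat i). Pi (r : Vec Nat (succ (succ (succ (succ (succ zero)))))). Vec Nat (succ (succ (succ (succ (succ zero)))))
normal-order step count: 11
term was already normal: no
first redex: a beta-redex


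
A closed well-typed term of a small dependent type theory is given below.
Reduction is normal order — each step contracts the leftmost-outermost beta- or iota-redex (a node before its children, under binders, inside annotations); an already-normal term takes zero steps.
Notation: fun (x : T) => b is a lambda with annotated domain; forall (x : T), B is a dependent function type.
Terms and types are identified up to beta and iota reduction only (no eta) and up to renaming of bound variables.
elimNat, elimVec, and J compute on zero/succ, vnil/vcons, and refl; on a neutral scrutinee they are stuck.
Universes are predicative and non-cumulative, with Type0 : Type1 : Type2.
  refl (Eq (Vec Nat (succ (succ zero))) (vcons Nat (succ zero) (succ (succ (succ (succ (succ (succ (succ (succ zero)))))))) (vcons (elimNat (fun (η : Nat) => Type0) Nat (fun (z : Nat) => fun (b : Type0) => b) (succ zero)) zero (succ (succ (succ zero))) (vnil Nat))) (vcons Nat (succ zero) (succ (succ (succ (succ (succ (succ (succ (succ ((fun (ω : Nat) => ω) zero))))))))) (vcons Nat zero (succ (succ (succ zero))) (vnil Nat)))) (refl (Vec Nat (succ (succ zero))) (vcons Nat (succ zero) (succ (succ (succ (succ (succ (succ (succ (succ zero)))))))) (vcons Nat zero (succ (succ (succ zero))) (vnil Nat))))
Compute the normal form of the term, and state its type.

normal form:
  refl (Eq (Vec Nat (succ (succ zero))) (vcons Nat (succ zero) (succ (succ (succ (succ (succ (succ (succ (succ zero)))))))) (vcons Nat zero (succ (succ (succ zero))) (vnil Nat))) (vcons Nat (succ zero) (succ (succ (succ (succ (succ (succ (succ (succ zero)))))))) (vcons Nat zero (succ (succ (succ zero))) (vnil Nat)))) (refl (Vec Nat (succ (succ zero))) (vcons Nat (succ zero) (succ (succ (succ (succ (succ (succ (succ (succ zero)))))))) (vcons Nat zero (succ (succ (succ zero))) (vnil Nat))))
the term's type:
  Eq (Eq (Vec Nat (succ (succ zero))) (vcons Nat (succ zero) (succ (succ (succ (succ (succ (succ (succ (succ zero)))))))) (vcons Nat zero (succ (succ (succ zero))) (vnil Nat))) (vcons Nat (succ zero) (succ (succ (succ (succ (succ (succ (succ (succ zero)))))))) (vcons Nat zero (succ (succ (succ zero))) (vnil Nat)))) (refl (Vec Nat (succ (succ zero))) (vcons Nat (succ zero) (succ (succ (succ (succ (succ (succ (succ (succ zero)))))))) (vcons Nat zero (succ (succ (succ zero))) (vnil Nat)))) (refl (Vec Nat (succ (succ zero))) (vcons Nat (succ zero) (succ (succ (succ (succ (succ (succ (succ (succ zero)))))))) (vcons Nat zero (succ (succ (succ zero))) (vnil Nat))))
observation: normalization takes exactly 5 steps under the normal-order strategy.


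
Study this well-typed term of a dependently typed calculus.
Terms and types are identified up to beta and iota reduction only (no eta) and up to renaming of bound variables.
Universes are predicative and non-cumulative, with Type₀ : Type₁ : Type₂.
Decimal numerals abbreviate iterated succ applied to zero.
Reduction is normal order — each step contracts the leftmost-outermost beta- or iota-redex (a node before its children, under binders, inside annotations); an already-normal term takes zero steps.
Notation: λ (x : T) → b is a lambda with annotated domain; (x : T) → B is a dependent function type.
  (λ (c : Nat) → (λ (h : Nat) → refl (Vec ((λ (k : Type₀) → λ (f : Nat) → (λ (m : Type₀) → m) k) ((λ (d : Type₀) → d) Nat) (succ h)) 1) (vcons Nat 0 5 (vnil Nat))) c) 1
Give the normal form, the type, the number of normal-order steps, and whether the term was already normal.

reduced normal form:
  refl (Vec Nat 1) (vcons Nat 0 5 (vnil Nat))
the term's type:
  Eq (Vec Nat 1) (vcons Nat 0 5 (vnil Nat)) (vcons Nat 0 5 (vnil Nat))
steps to reach normal form (normal order): 6
already normal: no
first contracted redex: a beta-redex


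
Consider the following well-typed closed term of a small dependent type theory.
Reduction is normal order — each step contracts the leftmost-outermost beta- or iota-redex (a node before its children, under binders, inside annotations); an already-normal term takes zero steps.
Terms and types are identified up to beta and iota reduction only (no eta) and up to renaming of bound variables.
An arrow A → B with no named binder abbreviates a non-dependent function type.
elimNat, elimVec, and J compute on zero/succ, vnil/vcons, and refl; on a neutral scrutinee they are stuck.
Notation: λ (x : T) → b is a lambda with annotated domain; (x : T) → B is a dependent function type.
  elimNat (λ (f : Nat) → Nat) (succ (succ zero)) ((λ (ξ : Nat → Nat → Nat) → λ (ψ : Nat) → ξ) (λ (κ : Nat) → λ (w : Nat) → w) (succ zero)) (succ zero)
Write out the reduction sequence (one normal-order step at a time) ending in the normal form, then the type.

normal-order reduction:
  elimNat (λ (f : Nat) → Nat) (succ (succ zero)) ((λ (ξ : Nat → Nat → Nat) → λ (ψ : Nat) → ξ) (λ (κ : Nat) → λ (w : Nat) → w) (succ zero)) (succ zero)
  ~> (λ (f : Nat → Nat → Nat) → λ (ξ : Nat) → f) (λ (ψ : Nat) → λ (κ : Nat) → κ) (succ zero) zero (elimNat (λ (w : Nat) → Nat) (succ (succ zero)) ((λ (β : Nat → Nat → Nat) → λ (o : Nat) → β) (λ (l : Nat) → λ (d : Nat) → d) (succ zero)) zero)
  ~> (λ (f : Nat) → λ (ξ : Nat) → λ (ψ : Nat) → ψ) (succ zero) zero (elimNat (λ (κ : Nat) → Nat) (succ (succ zero)) ((λ (w : Nat → Nat → Nat) → λ (β : Nat) → w) (λ (o : Nat) → λ (l : Nat) → l) (succ zero)) zero)
  ~> (λ (f : Nat) → λ (ξ : Nat) → ξ) zero (elimNat (λ (ψ : Nat) → Nat) (succ (succ zero)) ((λ (κ : Nat → Nat → Nat) → λ (w : Nat) → κ) (λ (β : Nat) → λ (o : Nat) → o) (succ zero)) zero)
  ~> (λ (f : Nat) → f) (elimNat (λ (ξ : Nat) → Nat) (succ (succ zero)) ((λ (ψ : Nat → Nat → Nat) → λ (κ : Nat) → ψ) (λ (w : Nat) → λ (β : Nat) → β) (succ zero)) zero)
  ~> elimNat (λ (f : Nat) → Nat) (succ (succ zero)) ((λ (ξ : Nat → Nat → Nat) → λ (ψ : Nat) → ξ) (λ (κ : Nat) → λ (w : Nat) → w) (succ zero)) zero
  ~> succ (succ zero)
inferred type:
  Nat


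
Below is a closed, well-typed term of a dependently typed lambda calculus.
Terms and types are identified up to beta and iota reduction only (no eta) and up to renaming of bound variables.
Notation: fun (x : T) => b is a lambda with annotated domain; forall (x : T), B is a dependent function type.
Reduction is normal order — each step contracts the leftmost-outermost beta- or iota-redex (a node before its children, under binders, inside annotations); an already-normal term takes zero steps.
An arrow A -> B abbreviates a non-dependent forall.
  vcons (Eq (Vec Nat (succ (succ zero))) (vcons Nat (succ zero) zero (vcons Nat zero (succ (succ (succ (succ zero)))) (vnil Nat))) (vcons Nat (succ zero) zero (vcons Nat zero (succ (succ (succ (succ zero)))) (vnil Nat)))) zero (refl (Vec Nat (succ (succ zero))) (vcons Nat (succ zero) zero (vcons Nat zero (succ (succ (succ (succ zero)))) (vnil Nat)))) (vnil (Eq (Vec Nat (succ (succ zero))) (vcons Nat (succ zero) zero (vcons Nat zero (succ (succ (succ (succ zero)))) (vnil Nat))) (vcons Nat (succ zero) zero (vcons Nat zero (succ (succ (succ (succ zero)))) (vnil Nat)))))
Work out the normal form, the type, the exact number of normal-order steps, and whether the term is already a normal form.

resulting normal form:
  vcons (Eq (Vec Nat (succ (succ zero))) (vcons Nat (succ zero) zero (vcons Nat zero (succ (succ (succ (succ zero)))) (vnil Nat))) (vcons Nat (succ zero) zero (vcons Nat zero (succ (succ (succ (succ zero)))) (vnil Nat)))) zero (refl (Vec Nat (succ (succ zero))) (vcons Nat (succ zero) zero (vcons Nat zero (succ (succ (succ (succ zero)))) (vnil Nat)))) (vnil (Eq (Vec Nat (succ (succ zero))) (vcons Nat (succ zero) zero (vcons Nat zero (succ (succ (succ (succ zero)))) (vnil Nat))) (vcons Nat (succ zero) zero (vcons Nat zero (succ (succ (succ (succ zero)))) (vnil Nat)))))
the term's type:
  Vec (Eq (Vec Nat (succ (succ zero))) (vcons Nat (succ zero) zero (vcons Nat zero (succ (succ (succ (succ zero)))) (vnil Nat))) (vcons Nat (succ zero) zero (vcons Nat zero (succ (succ (succ (succ zero)))) (vnil Nat)))) (succ zero)
reduction steps (normal order): 0
already normal: yes


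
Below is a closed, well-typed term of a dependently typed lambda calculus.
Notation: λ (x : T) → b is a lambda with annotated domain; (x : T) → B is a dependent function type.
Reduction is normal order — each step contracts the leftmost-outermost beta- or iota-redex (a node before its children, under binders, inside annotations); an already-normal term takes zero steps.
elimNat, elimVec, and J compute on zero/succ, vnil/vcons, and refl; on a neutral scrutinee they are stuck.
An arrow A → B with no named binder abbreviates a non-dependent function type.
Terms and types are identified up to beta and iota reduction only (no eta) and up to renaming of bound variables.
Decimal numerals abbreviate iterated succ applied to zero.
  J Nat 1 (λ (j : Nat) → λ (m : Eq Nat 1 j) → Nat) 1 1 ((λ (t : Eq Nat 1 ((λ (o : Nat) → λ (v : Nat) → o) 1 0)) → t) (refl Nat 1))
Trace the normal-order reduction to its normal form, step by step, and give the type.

reduction (normal order):
  J Nat 1 (λ (j : Nat) → λ (m : Eq Nat 1 j) → Nat) 1 1 ((λ (t : Eq Nat 1 ((λ (o : Nat) → λ (v : Nat) → o) 1 0)) → t) (refl Nat 1))
  ~> J Nat 1 (λ (j : Nat) → λ (m : Eq Nat 1 j) → Nat) 1 1 (refl Nat 1)
  ~> 1
the term's type:
  Nat


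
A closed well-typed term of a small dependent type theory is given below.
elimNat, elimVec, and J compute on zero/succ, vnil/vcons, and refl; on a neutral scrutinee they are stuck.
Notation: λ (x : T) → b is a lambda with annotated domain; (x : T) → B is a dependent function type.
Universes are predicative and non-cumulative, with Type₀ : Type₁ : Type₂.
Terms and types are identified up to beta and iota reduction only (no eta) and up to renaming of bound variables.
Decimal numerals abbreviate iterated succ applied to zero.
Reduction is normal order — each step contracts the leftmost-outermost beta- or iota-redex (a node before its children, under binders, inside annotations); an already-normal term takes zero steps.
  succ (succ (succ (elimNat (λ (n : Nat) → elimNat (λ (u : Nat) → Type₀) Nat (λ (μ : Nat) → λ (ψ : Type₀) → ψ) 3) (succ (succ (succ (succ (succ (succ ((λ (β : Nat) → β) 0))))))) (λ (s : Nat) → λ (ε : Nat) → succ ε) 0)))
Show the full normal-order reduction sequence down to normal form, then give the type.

reduction (normal order):
  succ (succ (succ (elimNat (λ (n : Nat) → elimNat (λ (u : Nat) → Type₀) Nat (λ (μ : Nat) → λ (ψ : Type₀) → ψ) 3) (succ (succ (succ (succ (succ (succ ((λ (β : Nat) → β) 0))))))) (λ (s : Nat) → λ (ε : Nat) → succ ε) 0)))
  ~> succ (succ (succ (succ (succ (succ (succ (succ (succ ((λ (n : Nat) → n) 0)))))))))
  ~> 9
inferred type:
  Nat


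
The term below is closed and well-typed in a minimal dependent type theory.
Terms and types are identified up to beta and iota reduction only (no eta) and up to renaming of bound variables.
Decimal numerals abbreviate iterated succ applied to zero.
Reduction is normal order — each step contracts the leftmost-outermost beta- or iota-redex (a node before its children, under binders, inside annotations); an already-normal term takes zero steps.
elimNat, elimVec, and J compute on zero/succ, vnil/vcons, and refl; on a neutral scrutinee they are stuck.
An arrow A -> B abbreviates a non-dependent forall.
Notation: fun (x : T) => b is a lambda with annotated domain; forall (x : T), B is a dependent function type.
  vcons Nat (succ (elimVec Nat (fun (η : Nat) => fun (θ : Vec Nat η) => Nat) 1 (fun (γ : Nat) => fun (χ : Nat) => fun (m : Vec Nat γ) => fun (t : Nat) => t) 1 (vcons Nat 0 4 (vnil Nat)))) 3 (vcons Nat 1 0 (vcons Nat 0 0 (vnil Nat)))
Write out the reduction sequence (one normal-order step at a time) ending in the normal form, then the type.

normal-order reduction sequence:
  vcons Nat (succ (elimVec Nat (fun (η : Nat) => fun (θ : Vec Nat η) => Nat) 1 (fun (γ : Nat) => fun (χ : Nat) => fun (m : Vec Nat γ) => fun (t : Nat) => t) 1 (vcons Nat 0 4 (vnil Nat)))) 3 (vcons Nat 1 0 (vcons Nat 0 0 (vnil Nat)))
  ~> vcons Nat (succ ((fun (η : Nat) => fun (θ : Nat) => fun (γ : Vec Nat η) => fun (χ : Nat) => χ) 0 4 (vnil Nat) (elimVec Nat (fun (m : Nat) => fun (t : Vec Nat m) => Nat) 1 (fun (n : Nat) => fun (i : Nat) => fun (q : Vec Nat n) => fun (τ : Nat) => τ) 0 (vnil Nat)))) 3 (vcons Nat 1 0 (vcons Nat 0 0 (vnil Nat)))
  ~> vcons Nat (succ ((fun (η : Nat) => fun (θ : Vec Nat 0) => fun (γ : Nat) => γ) 4 (vnil Nat) (elimVec Nat (fun (χ : Nat) => fun (m : Vec Nat χ) => Nat) 1 (fun (t : Nat) => fun (n : Nat) => fun (i : Vec Nat t) => fun (q : Nat) => q) 0 (vnil Nat)))) 3 (vcons Nat 1 0 (vcons Nat 0 0 (vnil Nat)))
  ~> vcons Nat (succ ((fun (η : Vec Nat 0) => fun (θ : Nat) => θ) (vnil Nat) (elimVec Nat (fun (γ : Nat) => fun (χ : Vec Nat γ) => Nat) 1 (fun (m : Nat) => fun (t : Nat) => fun (n : Vec Nat m) => fun (i : Nat) => i) 0 (vnil Nat)))) 3 (vcons Nat 1 0 (vcons Nat 0 0 (vnil Nat)))
  ~> vcons Nat (succ ((fun (η : Nat) => η) (elimVec Nat (fun (θ : Nat) => fun (γ : Vec Nat θ) => Nat) 1 (fun (χ : Nat) => fun (m : Nat) => fun (t : Vec Nat χ) => fun (n : Nat) => n) 0 (vnil Nat)))) 3 (vcons Nat 1 0 (vcons Nat 0 0 (vnil Nat)))
  ~> vcons Nat (succ (elimVec Nat (fun (η : Nat) => fun (θ : Vec Nat η) => Nat) 1 (fun (γ : Nat) => fun (χ : Nat) => fun (m : Vec Nat γ) => fun (t : Nat) => t) 0 (vnil Nat))) 3 (vcons Nat 1 0 (vcons Nat 0 0 (vnil Nat)))
  ~> vcons Nat 2 3 (vcons Nat 1 0 (vcons Nat 0 0 (vnil Nat)))
type:
  Vec Nat 3


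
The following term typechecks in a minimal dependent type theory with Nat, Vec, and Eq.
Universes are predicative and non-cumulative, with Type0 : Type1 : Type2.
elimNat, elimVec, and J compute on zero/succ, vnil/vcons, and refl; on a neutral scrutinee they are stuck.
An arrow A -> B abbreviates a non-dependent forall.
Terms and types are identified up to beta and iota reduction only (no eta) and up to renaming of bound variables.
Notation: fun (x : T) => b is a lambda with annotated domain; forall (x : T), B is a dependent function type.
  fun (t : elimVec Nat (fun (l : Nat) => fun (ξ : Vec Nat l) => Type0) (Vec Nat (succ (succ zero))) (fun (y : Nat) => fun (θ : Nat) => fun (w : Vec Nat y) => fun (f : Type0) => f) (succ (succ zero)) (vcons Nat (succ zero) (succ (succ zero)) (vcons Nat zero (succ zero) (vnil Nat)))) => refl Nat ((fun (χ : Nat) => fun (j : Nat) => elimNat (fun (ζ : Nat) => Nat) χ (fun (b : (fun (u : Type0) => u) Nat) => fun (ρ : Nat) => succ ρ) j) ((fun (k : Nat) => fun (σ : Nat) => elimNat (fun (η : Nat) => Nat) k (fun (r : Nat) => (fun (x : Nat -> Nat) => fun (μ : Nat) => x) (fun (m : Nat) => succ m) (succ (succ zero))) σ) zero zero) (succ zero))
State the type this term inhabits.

inferred type:
  Vec Nat (succ (succ zero)) -> Eq Nat (succ zero) (succ zero)


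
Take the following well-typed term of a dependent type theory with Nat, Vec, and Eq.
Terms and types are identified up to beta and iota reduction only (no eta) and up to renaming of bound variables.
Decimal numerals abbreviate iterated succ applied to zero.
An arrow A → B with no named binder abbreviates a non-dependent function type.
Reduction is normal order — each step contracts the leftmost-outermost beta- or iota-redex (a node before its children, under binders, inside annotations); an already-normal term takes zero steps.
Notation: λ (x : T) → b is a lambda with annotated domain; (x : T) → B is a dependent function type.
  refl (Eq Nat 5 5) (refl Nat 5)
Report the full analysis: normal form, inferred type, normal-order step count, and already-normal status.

reduced normal form:
  refl (Eq Nat 5 5) (refl Nat 5)
inferred type:
  Eq (Eq Nat 5 5) (refl Nat 5) (refl Nat 5)
steps to reach normal form (normal order): 0
already normal: yes


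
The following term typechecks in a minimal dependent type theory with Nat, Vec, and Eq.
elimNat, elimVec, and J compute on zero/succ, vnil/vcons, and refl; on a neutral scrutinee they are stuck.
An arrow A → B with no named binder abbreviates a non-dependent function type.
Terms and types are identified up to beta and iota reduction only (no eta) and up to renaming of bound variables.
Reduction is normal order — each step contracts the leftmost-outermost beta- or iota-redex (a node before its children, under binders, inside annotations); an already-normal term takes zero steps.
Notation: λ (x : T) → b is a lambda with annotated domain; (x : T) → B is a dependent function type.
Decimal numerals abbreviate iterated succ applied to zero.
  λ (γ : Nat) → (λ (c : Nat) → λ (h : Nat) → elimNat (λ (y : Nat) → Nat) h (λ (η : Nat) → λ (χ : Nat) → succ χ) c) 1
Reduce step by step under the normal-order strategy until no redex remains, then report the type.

reduction (normal order):
  λ (γ : Nat) → (λ (c : Nat) → λ (h : Nat) → elimNat (λ (y : Nat) → Nat) h (λ (η : Nat) → λ (χ : Nat) → succ χ) c) 1
  ~> λ (γ : Nat) → λ (c : Nat) → elimNat (λ (h : Nat) → Nat) c (λ (y : Nat) → λ (η : Nat) → succ η) 1
  ~> λ (γ : Nat) → λ (c : Nat) → (λ (h : Nat) → λ (y : Nat) → succ y) 0 (elimNat (λ (η : Nat) → Nat) c (λ (χ : Nat) → λ (s : Nat) → succ s) 0)
  ~> λ (γ : Nat) → λ (c : Nat) → (λ (h : Nat) → succ h) (elimNat (λ (y : Nat) → Nat) c (λ (η : Nat) → λ (χ : Nat) → succ χ) 0)
  ~> λ (γ : Nat) → λ (c : Nat) → succ (elimNat (λ (h : Nat) → Nat) c (λ (y : Nat) → λ (η : Nat) → succ η) 0)
  ~> λ (γ : Nat) → λ (c : Nat) → succ c
inferred type:
  Nat → Nat → Nat


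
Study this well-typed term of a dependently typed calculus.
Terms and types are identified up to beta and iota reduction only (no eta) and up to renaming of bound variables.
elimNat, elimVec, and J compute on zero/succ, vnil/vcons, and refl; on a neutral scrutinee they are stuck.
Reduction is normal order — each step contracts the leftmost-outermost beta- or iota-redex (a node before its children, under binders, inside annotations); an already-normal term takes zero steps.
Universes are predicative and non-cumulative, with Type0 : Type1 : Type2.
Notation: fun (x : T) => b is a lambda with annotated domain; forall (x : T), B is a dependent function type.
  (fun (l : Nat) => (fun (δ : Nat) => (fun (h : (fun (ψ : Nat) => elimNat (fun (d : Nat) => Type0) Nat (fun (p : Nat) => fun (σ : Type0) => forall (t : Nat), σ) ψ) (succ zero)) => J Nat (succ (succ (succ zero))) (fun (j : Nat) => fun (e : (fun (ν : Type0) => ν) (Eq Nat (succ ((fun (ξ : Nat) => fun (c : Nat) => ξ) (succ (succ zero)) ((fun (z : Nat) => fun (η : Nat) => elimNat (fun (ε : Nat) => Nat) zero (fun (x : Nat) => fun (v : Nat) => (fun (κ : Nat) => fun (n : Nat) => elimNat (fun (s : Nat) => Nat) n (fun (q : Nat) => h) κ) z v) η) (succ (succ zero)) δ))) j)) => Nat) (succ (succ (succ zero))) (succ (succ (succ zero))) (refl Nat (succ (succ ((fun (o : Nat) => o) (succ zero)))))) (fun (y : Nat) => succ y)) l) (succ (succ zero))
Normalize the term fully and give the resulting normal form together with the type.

reduced normal form:
  succ (succ (succ zero))
inferred type:
  Nat


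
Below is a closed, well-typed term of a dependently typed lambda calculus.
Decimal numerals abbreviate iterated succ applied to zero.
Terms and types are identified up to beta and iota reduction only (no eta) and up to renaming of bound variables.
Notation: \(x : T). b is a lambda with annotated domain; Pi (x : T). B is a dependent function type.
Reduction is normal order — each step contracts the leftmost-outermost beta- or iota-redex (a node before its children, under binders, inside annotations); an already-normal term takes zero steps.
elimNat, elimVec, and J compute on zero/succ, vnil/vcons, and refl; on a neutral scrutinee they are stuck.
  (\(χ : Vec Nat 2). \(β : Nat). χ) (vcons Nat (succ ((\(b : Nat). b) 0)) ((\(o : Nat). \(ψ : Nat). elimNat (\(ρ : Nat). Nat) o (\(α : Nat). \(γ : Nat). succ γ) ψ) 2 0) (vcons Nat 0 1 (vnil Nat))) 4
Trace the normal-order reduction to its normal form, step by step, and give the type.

normal-order reduction sequence:
  (\(χ : Vec Nat 2). \(β : Nat). χ) (vcons Nat (succ ((\(b : Nat). b) 0)) ((\(o : Nat). \(ψ : Nat). elimNat (\(ρ : Nat). Nat) o (\(α : Nat). \(γ : Nat). succ γ) ψ) 2 0) (vcons Nat 0 1 (vnil Nat))) 4
  ~> (\(χ : Nat). vcons Nat (succ ((\(β : Nat). β) 0)) ((\(b : Nat). \(o : Nat). elimNat (\(ψ : Nat). Nat) b (\(ρ : Nat). \(α : Nat). succ α) o) 2 0) (vcons Nat 0 1 (vnil Nat))) 4
  ~> vcons Nat (succ ((\(χ : Nat). χ) 0)) ((\(β : Nat). \(b : Nat). elimNat (\(o : Nat). Nat) β (\(ψ : Nat). \(ρ : Nat). succ ρ) b) 2 0) (vcons Nat 0 1 (vnil Nat))
  ~> vcons Nat 1 ((\(χ : Nat). \(β : Nat). elimNat (\(b : Nat). Nat) χ (\(o : Nat). \(ψ : Nat). succ ψ) β) 2 0) (vcons Nat 0 1 (vnil Nat))
  ~> vcons Nat 1 ((\(χ : Nat). elimNat (\(β : Nat). Nat) 2 (\(b : Nat). \(o : Nat). succ o) χ) 0) (vcons Nat 0 1 (vnil Nat))
  ~> vcons Nat 1 (elimNat (\(χ : Nat). Nat) 2 (\(β : Nat). \(b : Nat). succ b) 0) (vcons Nat 0 1 (vnil Nat))
  ~> vcons Nat 1 2 (vcons Nat 0 1 (vnil Nat))
the term's type:
  Vec Nat 2


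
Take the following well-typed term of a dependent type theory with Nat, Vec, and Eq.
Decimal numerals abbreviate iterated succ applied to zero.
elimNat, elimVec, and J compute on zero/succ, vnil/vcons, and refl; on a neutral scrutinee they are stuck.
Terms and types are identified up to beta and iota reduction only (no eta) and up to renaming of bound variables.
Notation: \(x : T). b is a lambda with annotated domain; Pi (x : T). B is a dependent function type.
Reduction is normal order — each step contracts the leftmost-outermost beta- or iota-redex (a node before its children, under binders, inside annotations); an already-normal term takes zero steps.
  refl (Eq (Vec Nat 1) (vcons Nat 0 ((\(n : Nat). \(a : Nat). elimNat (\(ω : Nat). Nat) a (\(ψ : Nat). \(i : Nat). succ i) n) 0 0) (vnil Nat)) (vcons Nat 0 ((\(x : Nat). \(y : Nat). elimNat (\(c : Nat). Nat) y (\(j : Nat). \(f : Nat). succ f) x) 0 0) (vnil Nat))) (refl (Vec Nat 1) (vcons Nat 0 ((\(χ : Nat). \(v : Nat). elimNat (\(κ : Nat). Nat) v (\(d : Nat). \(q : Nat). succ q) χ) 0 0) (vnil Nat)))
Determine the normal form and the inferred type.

resulting normal form:
  refl (Eq (Vec Nat 1) (vcons Nat 0 0 (vnil Nat)) (vcons Nat 0 0 (vnil Nat))) (refl (Vec Nat 1) (vcons Nat 0 0 (vnil Nat)))
inferred type:
  Eq (Eq (Vec Nat 1) (vcons Nat 0 0 (vnil Nat)) (vcons Nat 0 0 (vnil Nat))) (refl (Vec Nat 1) (vcons Nat 0 0 (vnil Nat))) (refl (Vec Nat 1) (vcons Nat 0 0 (vnil Nat)))


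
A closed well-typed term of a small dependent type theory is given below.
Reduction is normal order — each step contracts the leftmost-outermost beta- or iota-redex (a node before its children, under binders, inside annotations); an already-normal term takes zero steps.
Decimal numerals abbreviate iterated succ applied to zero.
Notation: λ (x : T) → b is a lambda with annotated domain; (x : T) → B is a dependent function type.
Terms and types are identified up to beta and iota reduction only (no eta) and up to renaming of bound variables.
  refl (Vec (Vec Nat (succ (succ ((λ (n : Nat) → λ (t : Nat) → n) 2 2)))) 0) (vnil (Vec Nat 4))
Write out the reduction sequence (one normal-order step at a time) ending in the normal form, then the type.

normal-order reduction:
  refl (Vec (Vec Nat (succ (succ ((λ (n : Nat) → λ (t : Nat) → n) 2 2)))) 0) (vnil (Vec Nat 4))
  ~> refl (Vec (Vec Nat (succ (succ ((λ (n : Nat) → 2) 2)))) 0) (vnil (Vec Nat 4))
  ~> refl (Vec (Vec Nat 4) 0) (vnil (Vec Nat 4))
type:
  Eq (Vec (Vec Nat 4) 0) (vnil (Vec Nat 4)) (vnil (Vec Nat 4))


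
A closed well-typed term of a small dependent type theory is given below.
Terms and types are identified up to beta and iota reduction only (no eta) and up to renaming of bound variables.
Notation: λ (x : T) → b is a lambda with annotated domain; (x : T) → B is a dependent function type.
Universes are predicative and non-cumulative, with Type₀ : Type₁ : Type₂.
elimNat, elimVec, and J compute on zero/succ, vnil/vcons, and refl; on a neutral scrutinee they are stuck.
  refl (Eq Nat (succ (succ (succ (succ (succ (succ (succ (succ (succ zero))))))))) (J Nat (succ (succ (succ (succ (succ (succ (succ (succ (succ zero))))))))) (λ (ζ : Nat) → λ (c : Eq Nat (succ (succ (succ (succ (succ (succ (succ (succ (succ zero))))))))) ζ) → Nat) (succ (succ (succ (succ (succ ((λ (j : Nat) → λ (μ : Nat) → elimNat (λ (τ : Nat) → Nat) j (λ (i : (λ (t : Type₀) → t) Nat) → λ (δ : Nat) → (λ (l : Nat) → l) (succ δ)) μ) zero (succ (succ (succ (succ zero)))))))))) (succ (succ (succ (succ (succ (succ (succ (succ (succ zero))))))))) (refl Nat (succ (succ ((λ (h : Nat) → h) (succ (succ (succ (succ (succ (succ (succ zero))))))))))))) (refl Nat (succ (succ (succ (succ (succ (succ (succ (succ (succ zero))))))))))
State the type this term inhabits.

type:
  Eq (Eq Nat (succ (succ (succ (succ (succ (succ (succ (succ (succ zero))))))))) (succ (succ (succ (succ (succ (succ (succ (succ (succ zero)))))))))) (refl Nat (succ (succ (succ (succ (succ (succ (succ (succ (succ zero)))))))))) (refl Nat (succ (succ (succ (succ (succ (succ (succ (succ (succ zero))))))))))


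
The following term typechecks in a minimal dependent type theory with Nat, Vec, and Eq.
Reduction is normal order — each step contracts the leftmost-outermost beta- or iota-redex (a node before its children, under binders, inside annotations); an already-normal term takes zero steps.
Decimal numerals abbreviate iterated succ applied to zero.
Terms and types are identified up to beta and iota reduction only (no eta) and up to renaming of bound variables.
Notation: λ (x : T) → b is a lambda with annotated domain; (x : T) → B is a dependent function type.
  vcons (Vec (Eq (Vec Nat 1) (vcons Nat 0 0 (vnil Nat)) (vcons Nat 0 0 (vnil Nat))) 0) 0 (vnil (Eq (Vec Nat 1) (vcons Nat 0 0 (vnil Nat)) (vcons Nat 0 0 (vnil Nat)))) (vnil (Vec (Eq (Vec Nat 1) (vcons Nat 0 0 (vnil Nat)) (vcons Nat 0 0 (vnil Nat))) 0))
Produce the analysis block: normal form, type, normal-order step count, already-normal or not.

reduced normal form:
  vcons (Vec (Eq (Vec Nat 1) (vcons Nat 0 0 (vnil Nat)) (vcons Nat 0 0 (vnil Nat))) 0) 0 (vnil (Eq (Vec Nat 1) (vcons Nat 0 0 (vnil Nat)) (vcons Nat 0 0 (vnil Nat)))) (vnil (Vec (Eq (Vec Nat 1) (vcons Nat 0 0 (vnil Nat)) (vcons Nat 0 0 (vnil Nat))) 0))
the term's type:
  Vec (Vec (Eq (Vec Nat 1) (vcons Nat 0 0 (vnil Nat)) (vcons Nat 0 0 (vnil Nat))) 0) 1
normal-order step count: 0
term was already normal: yes


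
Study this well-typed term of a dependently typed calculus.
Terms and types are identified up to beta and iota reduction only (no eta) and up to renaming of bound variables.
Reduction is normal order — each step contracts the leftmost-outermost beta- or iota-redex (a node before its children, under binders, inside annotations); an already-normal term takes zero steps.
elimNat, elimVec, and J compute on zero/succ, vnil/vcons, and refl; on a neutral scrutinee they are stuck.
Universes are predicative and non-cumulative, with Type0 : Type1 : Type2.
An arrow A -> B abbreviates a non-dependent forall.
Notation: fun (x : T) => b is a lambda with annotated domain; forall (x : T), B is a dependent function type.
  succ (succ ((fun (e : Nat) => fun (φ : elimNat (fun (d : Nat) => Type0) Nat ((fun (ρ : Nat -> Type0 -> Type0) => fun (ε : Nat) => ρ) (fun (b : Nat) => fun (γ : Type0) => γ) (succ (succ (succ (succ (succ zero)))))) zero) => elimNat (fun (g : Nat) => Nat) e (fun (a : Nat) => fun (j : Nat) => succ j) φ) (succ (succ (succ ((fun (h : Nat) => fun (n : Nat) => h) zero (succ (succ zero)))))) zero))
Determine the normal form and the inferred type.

resulting normal form:
  succ (succ (succ (succ (succ zero))))
the term's type:
  Nat


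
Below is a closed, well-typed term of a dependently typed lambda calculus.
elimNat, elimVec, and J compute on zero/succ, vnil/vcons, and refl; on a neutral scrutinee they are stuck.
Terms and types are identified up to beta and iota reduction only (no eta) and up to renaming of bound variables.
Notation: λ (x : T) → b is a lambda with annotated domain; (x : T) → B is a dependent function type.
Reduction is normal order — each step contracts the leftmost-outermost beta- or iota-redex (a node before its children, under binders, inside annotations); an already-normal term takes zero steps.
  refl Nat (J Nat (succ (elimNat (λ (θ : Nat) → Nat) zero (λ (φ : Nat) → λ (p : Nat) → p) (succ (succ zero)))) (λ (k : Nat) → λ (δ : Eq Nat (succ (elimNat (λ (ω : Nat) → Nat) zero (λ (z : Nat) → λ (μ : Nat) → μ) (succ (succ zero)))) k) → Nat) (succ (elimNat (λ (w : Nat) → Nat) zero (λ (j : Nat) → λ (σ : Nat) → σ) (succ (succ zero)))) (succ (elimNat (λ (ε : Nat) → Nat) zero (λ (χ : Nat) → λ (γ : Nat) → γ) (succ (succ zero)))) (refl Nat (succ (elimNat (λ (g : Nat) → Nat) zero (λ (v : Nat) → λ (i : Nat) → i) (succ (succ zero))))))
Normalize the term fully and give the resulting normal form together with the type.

resulting normal form:
  refl Nat (succ zero)
inferred type:
  Eq Nat (succ zero) (succ zero)
observation: 8 normal-order steps separate the term from its normal form.


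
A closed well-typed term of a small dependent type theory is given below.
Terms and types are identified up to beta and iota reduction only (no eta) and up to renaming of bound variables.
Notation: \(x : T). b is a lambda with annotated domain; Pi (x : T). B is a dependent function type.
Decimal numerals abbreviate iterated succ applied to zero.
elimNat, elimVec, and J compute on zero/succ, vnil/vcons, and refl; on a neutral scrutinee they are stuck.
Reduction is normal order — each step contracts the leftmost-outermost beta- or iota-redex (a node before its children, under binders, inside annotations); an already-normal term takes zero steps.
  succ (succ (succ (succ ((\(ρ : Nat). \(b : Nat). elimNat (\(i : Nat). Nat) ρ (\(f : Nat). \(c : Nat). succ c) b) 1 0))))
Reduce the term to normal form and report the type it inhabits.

normal form:
  5
inferred type:
  Nat


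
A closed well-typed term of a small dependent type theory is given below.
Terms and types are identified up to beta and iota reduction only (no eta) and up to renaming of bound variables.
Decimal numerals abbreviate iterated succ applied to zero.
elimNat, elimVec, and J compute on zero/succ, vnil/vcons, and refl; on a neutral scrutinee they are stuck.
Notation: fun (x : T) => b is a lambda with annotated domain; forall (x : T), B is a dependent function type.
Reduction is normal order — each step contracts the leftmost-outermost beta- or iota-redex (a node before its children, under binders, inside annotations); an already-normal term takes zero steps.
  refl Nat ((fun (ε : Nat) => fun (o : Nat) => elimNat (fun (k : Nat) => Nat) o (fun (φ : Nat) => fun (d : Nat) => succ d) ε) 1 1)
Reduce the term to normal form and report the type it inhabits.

resulting normal form:
  refl Nat 2
type:
  Eq Nat 2 2
observation: the leftmost-outermost redex is a beta-redex, and normalization takes 6 steps.
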